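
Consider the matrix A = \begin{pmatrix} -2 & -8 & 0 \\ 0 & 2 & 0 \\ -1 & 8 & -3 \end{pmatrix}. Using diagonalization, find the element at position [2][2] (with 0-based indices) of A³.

Characteristic polynomial: λ^3 + 3λ^2 - 4λ - 12 = (λ - 2)(λ + 2)(λ + 3), so the eigenvalues are -3, -2, 2.
λ=-2: eigenvector (1, 0, -1).
λ=-3: eigenvector (0, 0, 1).
λ=2: eigenvector (-2, 1, 2).
P = [[1, 0, -2], [0, 0, 1], [-1, 1, 2]], D = diag(-2, -3, 2), P⁻¹ = [[1, 2, 0], [1, 0, 1], [0, 1, 0]].
A³ = P·diag(-8, -27, 8)·P⁻¹ = [[-8, -32, 0], [0, 8, 0], [-19, 32, -27]].
The requested entry is -27.

-27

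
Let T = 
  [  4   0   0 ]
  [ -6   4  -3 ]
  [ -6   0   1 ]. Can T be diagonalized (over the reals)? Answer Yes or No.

Characteristic polynomial: p(s) = s^3 - 9s^2 + 24s - 16 = (s - 4)^2(s - 1).
s = 4 has algebraic multiplicity 2; rank(T − 4I) = 1, so geometric multiplicity = 2.
Every eigenvalue has geometric = algebraic multiplicity, so T is diagonalizable.

Yes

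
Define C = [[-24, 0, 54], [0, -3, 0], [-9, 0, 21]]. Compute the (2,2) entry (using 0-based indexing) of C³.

Characteristic polynomial: s^3 + 6s^2 - 9s - 54 = (s - 3)(s + 3)(s + 6), so the eigenvalues are -6, -3, 3.
s=-6: eigenvector (3, 0, 1).
s=-3: eigenvector (0, 1, 0).
s=3: eigenvector (2, 0, 1).
P = [[3, 0, 2], [0, 1, 0], [1, 0, 1]], D = diag(-6, -3, 3), P⁻¹ = [[1, 0, -2], [0, 1, 0], [-1, 0, 3]].
C³ = P·diag(-216, -27, 27)·P⁻¹ = [[-702, 0, 1458], [0, -27, 0], [-243, 0, 513]].
The requested entry is 513.

513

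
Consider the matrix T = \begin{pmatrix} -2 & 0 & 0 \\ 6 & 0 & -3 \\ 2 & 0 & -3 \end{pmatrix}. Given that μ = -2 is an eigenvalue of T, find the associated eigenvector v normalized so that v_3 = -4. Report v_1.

-2

T + 2I = [[0, 0, 0], [6, 2, -3], [2, 0, -1]].
Solving (T + 2I)v = 0 gives the eigenspace spanned by (-2, 0, -4).
With v_3 = -4, v = (-2, 0, -4), so v_1 = -2.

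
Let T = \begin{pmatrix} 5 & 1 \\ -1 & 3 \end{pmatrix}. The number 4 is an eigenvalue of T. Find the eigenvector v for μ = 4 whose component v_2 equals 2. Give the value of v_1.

-2

T − 4I = [[1, 1], [-1, -1]].
Solving (T − 4I)v = 0 gives the eigenspace spanned by (-2, 2).
With v_2 = 2, v = (-2, 2), so v_1 = -2.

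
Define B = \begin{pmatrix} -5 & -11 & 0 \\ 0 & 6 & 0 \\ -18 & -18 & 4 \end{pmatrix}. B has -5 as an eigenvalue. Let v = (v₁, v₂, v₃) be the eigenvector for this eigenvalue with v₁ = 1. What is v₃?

2

B + 5I = [[0, -11, 0], [0, 11, 0], [-18, -18, 9]].
Solving (B + 5I)v = 0 gives the eigenspace spanned by (1, 0, 2).
With v₁ = 1, v = (1, 0, 2), so v₃ = 2.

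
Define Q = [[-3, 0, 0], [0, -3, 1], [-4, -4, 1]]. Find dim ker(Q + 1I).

Q + 1I = [[-2, 0, 0], [0, -2, 1], [-4, -4, 2]].
This matrix has rank 2, so its null space has dimension 3 − 2 = 1.

1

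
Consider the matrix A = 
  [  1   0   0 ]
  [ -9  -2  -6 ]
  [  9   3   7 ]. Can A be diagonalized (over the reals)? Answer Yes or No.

Characteristic polynomial: p(r) = r^3 - 6r^2 + 9r - 4 = (r - 4)(r - 1)^2.
r = 1 has algebraic multiplicity 2; rank(A − 1I) = 1, so geometric multiplicity = 2.
Every eigenvalue has geometric = algebraic multiplicity, so A is diagonalizable.

Yes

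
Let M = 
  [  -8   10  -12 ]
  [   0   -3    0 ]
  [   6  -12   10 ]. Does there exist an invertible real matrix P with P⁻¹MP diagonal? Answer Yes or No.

Yes

Characteristic polynomial: p(μ) = μ^3 + μ^2 - 14μ - 24 = (μ - 4)(μ + 2)(μ + 3).
All 3 eigenvalues are distinct, so M is diagonalizable.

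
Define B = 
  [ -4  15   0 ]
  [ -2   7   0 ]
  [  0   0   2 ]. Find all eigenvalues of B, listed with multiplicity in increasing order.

Characteristic polynomial: p(t) = t^3 - 5t^2 + 8t - 4 = (t - 2)^2(t - 1).
Roots (with multiplicity): 1, 2, 2.

1, 2, 2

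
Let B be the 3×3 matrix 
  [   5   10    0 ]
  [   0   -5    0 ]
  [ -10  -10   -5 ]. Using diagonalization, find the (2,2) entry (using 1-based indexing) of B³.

Characteristic polynomial: s^3 + 5s^2 - 25s - 125 = (s - 5)(s + 5)^2, so the eigenvalues are -5, -5, 5.
s=5: eigenvector (1, 0, -1).
s=-5: eigenvector (-1, 1, 3).
s=-5: eigenvector (0, 0, 1).
P = [[1, -1, 0], [0, 1, 0], [-1, 3, 1]], D = diag(5, -5, -5), P⁻¹ = [[1, 1, 0], [0, 1, 0], [1, -2, 1]].
B³ = P·diag(125, -125, -125)·P⁻¹ = [[125, 250, 0], [0, -125, 0], [-250, -250, -125]].
The requested entry is -125.

-125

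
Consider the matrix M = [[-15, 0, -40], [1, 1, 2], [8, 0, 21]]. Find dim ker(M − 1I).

1

M − 1I = [[-16, 0, -40], [1, 0, 2], [8, 0, 20]].
This matrix has rank 2, so its null space has dimension 3 − 2 = 1.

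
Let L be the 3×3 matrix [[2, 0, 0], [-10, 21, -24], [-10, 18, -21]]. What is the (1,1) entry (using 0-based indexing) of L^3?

189

Characteristic polynomial: s^3 - 2s^2 - 9s + 18 = (s - 3)(s - 2)(s + 3), so the eigenvalues are -3, 2, 3.
s=2: eigenvector (1, -2, -2).
s=-3: eigenvector (0, 1, 1).
s=3: eigenvector (0, -4, -3).
P = [[1, 0, 0], [-2, 1, -4], [-2, 1, -3]], D = diag(2, -3, 3), P⁻¹ = [[1, 0, 0], [2, -3, 4], [0, -1, 1]].
L³ = P·diag(8, -27, 27)·P⁻¹ = [[8, 0, 0], [-70, 189, -216], [-70, 162, -189]].
The requested entry is 189.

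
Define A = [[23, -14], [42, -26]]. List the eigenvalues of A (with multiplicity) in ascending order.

Characteristic polynomial: p(r) = r^2 + 3r - 10 = (r - 2)(r + 5).
Roots (with multiplicity): -5, 2.

-5, 2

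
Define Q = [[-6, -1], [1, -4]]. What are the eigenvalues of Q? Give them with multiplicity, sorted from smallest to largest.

-5, -5

Characteristic polynomial: p(s) = s^2 + 10s + 25 = (s + 5)^2.
Roots (with multiplicity): -5, -5.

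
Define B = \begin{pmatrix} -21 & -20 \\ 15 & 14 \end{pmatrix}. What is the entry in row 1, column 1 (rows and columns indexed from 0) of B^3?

644

Characteristic polynomial: r^2 + 7r + 6 = (r + 1)(r + 6), so the eigenvalues are -6, -1.
r=-6: eigenvector (4, -3).
r=-1: eigenvector (-1, 1).
P = [[4, -1], [-3, 1]], D = diag(-6, -1), P⁻¹ = [[1, 1], [3, 4]].
B³ = P·diag(-216, -1)·P⁻¹ = [[-861, -860], [645, 644]].
The requested entry is 644.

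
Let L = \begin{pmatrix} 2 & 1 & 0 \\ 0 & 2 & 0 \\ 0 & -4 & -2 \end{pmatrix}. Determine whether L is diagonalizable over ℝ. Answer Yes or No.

Characteristic polynomial: p(λ) = λ^3 - 2λ^2 - 4λ + 8 = (λ - 2)^2(λ + 2).
λ = 2 has algebraic multiplicity 2; rank(L − 2I) = 2, so geometric multiplicity = 1.
Geometric multiplicity < algebraic multiplicity, so L is not diagonalizable.

No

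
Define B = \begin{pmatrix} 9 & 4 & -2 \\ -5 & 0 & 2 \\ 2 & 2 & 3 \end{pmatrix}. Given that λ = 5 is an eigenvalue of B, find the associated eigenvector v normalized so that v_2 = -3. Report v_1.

3

B − 5I = [[4, 4, -2], [-5, -5, 2], [2, 2, -2]].
Solving (B − 5I)v = 0 gives the eigenspace spanned by (3, -3, 0).
With v_2 = -3, v = (3, -3, 0), so v_1 = 3.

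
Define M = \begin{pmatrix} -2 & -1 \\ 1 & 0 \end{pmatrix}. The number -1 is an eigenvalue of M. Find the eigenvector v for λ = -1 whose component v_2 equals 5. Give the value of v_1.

-5

M + 1I = [[-1, -1], [1, 1]].
Solving (M + 1I)v = 0 gives the eigenspace spanned by (-5, 5).
With v_2 = 5, v = (-5, 5), so v_1 = -5.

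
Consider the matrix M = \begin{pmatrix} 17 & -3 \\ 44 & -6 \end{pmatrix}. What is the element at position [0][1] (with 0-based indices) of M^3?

Characteristic polynomial: r^2 - 11r + 30 = (r - 6)(r - 5), so the eigenvalues are 5, 6.
r=6: eigenvector (-3, -11).
r=5: eigenvector (1, 4).
P = [[-3, 1], [-11, 4]], D = diag(6, 5), P⁻¹ = [[-4, 1], [-11, 3]].
M³ = P·diag(216, 125)·P⁻¹ = [[1217, -273], [4004, -876]].
The requested entry is -273.

-273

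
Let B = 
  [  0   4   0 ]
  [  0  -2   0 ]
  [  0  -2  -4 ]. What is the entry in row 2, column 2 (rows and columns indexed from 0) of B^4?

256

Characteristic polynomial: s^3 + 6s^2 + 8s = s(s + 2)(s + 4), so the eigenvalues are -4, -2, 0.
s=0: eigenvector (1, 0, 0).
s=-2: eigenvector (-2, 1, -1).
s=-4: eigenvector (0, 0, 1).
P = [[1, -2, 0], [0, 1, 0], [0, -1, 1]], D = diag(0, -2, -4), P⁻¹ = [[1, 2, 0], [0, 1, 0], [0, 1, 1]].
B⁴ = P·diag(0, 16, 256)·P⁻¹ = [[0, -32, 0], [0, 16, 0], [0, 240, 256]].
The requested entry is 256.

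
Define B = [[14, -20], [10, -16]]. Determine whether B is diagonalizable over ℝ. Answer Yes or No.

Characteristic polynomial: p(λ) = λ^2 + 2λ - 24 = (λ - 4)(λ + 6).
All 2 eigenvalues are distinct, so B is diagonalizable.

Yes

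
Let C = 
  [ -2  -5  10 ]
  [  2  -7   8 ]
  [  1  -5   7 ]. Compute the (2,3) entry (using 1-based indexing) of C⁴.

Characteristic polynomial: λ^3 + 2λ^2 - 9λ - 18 = (λ - 3)(λ + 2)(λ + 3), so the eigenvalues are -3, -2, 3.
λ=-2: eigenvector (1, 2, 1).
λ=3: eigenvector (-1, -1, -1).
λ=-3: eigenvector (0, 2, 1).
P = [[1, -1, 0], [2, -1, 2], [1, -1, 1]], D = diag(-2, 3, -3), P⁻¹ = [[1, 1, -2], [0, 1, -2], [-1, 0, 1]].
C⁴ = P·diag(16, 81, 81)·P⁻¹ = [[16, -65, 130], [-130, -49, 260], [-65, -65, 211]].
The requested entry is 260.

260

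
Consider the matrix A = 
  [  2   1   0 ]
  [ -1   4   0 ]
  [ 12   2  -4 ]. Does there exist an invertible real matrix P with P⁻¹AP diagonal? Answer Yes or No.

No

Characteristic polynomial: p(s) = s^3 - 2s^2 - 15s + 36 = (s - 3)^2(s + 4).
s = 3 has algebraic multiplicity 2; rank(A − 3I) = 2, so geometric multiplicity = 1.
Geometric multiplicity < algebraic multiplicity, so A is not diagonalizable.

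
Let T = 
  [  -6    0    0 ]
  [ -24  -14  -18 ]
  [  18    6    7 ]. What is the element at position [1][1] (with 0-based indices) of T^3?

Characteristic polynomial: λ^3 + 13λ^2 + 52λ + 60 = (λ + 2)(λ + 5)(λ + 6), so the eigenvalues are -6, -5, -2.
λ=-6: eigenvector (1, -3, 0).
λ=-2: eigenvector (0, -3, 2).
λ=-5: eigenvector (0, -2, 1).
P = [[1, 0, 0], [-3, -3, -2], [0, 2, 1]], D = diag(-6, -2, -5), P⁻¹ = [[1, 0, 0], [3, 1, 2], [-6, -2, -3]].
T³ = P·diag(-216, -8, -125)·P⁻¹ = [[-216, 0, 0], [-780, -476, -702], [702, 234, 343]].
The requested entry is -476.

-476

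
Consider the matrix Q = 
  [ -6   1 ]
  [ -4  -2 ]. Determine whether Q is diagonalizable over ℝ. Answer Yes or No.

No

Characteristic polynomial: p(t) = t^2 + 8t + 16 = (t + 4)^2.
t = -4 has algebraic multiplicity 2; rank(Q + 4I) = 1, so geometric multiplicity = 1.
Geometric multiplicity < algebraic multiplicity, so Q is not diagonalizable.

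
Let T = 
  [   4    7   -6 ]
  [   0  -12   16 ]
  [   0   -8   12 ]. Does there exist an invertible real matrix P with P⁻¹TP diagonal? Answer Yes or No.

No

Characteristic polynomial: p(s) = s^3 - 4s^2 - 16s + 64 = (s - 4)^2(s + 4).
s = 4 has algebraic multiplicity 2; rank(T − 4I) = 2, so geometric multiplicity = 1.
Geometric multiplicity < algebraic multiplicity, so T is not diagonalizable.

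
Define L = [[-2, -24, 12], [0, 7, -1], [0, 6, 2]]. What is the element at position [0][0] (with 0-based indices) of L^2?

Characteristic polynomial: λ^3 - 7λ^2 + 2λ + 40 = (λ - 5)(λ - 4)(λ + 2), so the eigenvalues are -2, 4, 5.
λ=-2: eigenvector (1, 0, 0).
λ=5: eigenvector (0, 1, 2).
λ=4: eigenvector (2, 1, 3).
P = [[1, 0, 2], [0, 1, 1], [0, 2, 3]], D = diag(-2, 5, 4), P⁻¹ = [[1, 4, -2], [0, 3, -1], [0, -2, 1]].
L² = P·diag(4, 25, 16)·P⁻¹ = [[4, -48, 24], [0, 43, -9], [0, 54, -2]].
The requested entry is 4.

4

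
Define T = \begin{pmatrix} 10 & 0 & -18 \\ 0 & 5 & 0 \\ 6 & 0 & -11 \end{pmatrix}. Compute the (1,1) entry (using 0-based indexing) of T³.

Characteristic polynomial: μ^3 - 4μ^2 - 7μ + 10 = (μ - 5)(μ - 1)(μ + 2), so the eigenvalues are -2, 1, 5.
μ=5: eigenvector (0, 1, 0).
μ=-2: eigenvector (-3, 0, -2).
μ=1: eigenvector (2, 0, 1).
P = [[0, -3, 2], [1, 0, 0], [0, -2, 1]], D = diag(5, -2, 1), P⁻¹ = [[0, 1, 0], [1, 0, -2], [2, 0, -3]].
T³ = P·diag(125, -8, 1)·P⁻¹ = [[28, 0, -54], [0, 125, 0], [18, 0, -35]].
The requested entry is 125.

125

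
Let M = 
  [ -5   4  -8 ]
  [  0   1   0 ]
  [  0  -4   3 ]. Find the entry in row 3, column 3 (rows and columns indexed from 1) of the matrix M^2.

9

Characteristic polynomial: λ^3 + λ^2 - 17λ + 15 = (λ - 3)(λ - 1)(λ + 5), so the eigenvalues are -5, 1, 3.
λ=-5: eigenvector (1, 0, 0).
λ=1: eigenvector (-2, 1, 2).
λ=3: eigenvector (-1, 0, 1).
P = [[1, -2, -1], [0, 1, 0], [0, 2, 1]], D = diag(-5, 1, 3), P⁻¹ = [[1, 0, 1], [0, 1, 0], [0, -2, 1]].
M² = P·diag(25, 1, 9)·P⁻¹ = [[25, 16, 16], [0, 1, 0], [0, -16, 9]].
The requested entry is 9.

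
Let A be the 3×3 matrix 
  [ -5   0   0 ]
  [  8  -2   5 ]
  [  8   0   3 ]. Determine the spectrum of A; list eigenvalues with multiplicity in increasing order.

-5, -2, 3

Characteristic polynomial: p(r) = r^3 + 4r^2 - 11r - 30 = (r - 3)(r + 2)(r + 5).
Roots (with multiplicity): -5, -2, 3.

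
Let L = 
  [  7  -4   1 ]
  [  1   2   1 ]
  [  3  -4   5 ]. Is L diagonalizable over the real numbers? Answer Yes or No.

Characteristic polynomial: p(r) = r^3 - 14r^2 + 64r - 96 = (r - 6)(r - 4)^2.
r = 4 has algebraic multiplicity 2; rank(L − 4I) = 2, so geometric multiplicity = 1.
Geometric multiplicity < algebraic multiplicity, so L is not diagonalizable.

No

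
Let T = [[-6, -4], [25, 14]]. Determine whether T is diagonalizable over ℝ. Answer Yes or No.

No

Characteristic polynomial: p(λ) = λ^2 - 8λ + 16 = (λ - 4)^2.
λ = 4 has algebraic multiplicity 2; rank(T − 4I) = 1, so geometric multiplicity = 1.
Geometric multiplicity < algebraic multiplicity, so T is not diagonalizable.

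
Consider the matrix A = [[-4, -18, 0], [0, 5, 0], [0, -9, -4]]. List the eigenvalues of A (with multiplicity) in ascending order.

Characteristic polynomial: p(t) = t^3 + 3t^2 - 24t - 80 = (t - 5)(t + 4)^2.
Roots (with multiplicity): -4, -4, 5.

-4, -4, 5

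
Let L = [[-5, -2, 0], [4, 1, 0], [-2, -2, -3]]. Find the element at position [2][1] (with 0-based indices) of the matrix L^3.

Characteristic polynomial: s^3 + 7s^2 + 15s + 9 = (s + 1)(s + 3)^2, so the eigenvalues are -3, -3, -1.
s=-3: eigenvector (1, -1, 0).
s=-3: eigenvector (1, -1, 1).
s=-1: eigenvector (-1, 2, -1).
P = [[1, 1, -1], [-1, -1, 2], [0, 1, -1]], D = diag(-3, -3, -1), P⁻¹ = [[1, 0, -1], [1, 1, 1], [1, 1, 0]].
L³ = P·diag(-27, -27, -1)·P⁻¹ = [[-53, -26, 0], [52, 25, 0], [-26, -26, -27]].
The requested entry is -26.

-26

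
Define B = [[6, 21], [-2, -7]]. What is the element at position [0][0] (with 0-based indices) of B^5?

6

Characteristic polynomial: r^2 + r = r(r + 1), so the eigenvalues are -1, 0.
r=-1: eigenvector (-3, 1).
r=0: eigenvector (7, -2).
P = [[-3, 7], [1, -2]], D = diag(-1, 0), P⁻¹ = [[2, 7], [1, 3]].
B⁵ = P·diag(-1, 0)·P⁻¹ = [[6, 21], [-2, -7]].
The requested entry is 6.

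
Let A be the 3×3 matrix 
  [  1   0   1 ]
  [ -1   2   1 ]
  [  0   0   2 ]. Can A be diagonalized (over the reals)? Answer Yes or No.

Characteristic polynomial: p(t) = t^3 - 5t^2 + 8t - 4 = (t - 2)^2(t - 1).
t = 2 has algebraic multiplicity 2; rank(A − 2I) = 1, so geometric multiplicity = 2.
Every eigenvalue has geometric = algebraic multiplicity, so A is diagonalizable.

Yes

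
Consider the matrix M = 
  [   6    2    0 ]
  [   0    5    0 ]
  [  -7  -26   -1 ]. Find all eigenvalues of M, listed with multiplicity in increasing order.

Characteristic polynomial: p(λ) = λ^3 - 10λ^2 + 19λ + 30 = (λ - 6)(λ - 5)(λ + 1).
Roots (with multiplicity): -1, 5, 6.

-1, 5, 6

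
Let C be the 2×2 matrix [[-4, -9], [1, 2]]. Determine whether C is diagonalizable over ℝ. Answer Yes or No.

Characteristic polynomial: p(μ) = μ^2 + 2μ + 1 = (μ + 1)^2.
μ = -1 has algebraic multiplicity 2; rank(C + 1I) = 1, so geometric multiplicity = 1.
Geometric multiplicity < algebraic multiplicity, so C is not diagonalizable.

No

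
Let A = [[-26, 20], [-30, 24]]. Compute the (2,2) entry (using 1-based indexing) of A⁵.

Characteristic polynomial: r^2 + 2r - 24 = (r - 4)(r + 6), so the eigenvalues are -6, 4.
r=4: eigenvector (-2, -3).
r=-6: eigenvector (1, 1).
P = [[-2, 1], [-3, 1]], D = diag(4, -6), P⁻¹ = [[1, -1], [3, -2]].
A⁵ = P·diag(1024, -7776)·P⁻¹ = [[-25376, 17600], [-26400, 18624]].
The requested entry is 18624.

18624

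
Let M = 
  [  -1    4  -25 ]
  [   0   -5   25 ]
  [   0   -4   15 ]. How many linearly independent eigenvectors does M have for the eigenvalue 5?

M − 5I = [[-6, 4, -25], [0, -10, 25], [0, -4, 10]].
This matrix has rank 2, so its null space has dimension 3 − 2 = 1.

1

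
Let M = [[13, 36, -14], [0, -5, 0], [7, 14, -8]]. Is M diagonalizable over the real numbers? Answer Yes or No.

Characteristic polynomial: p(r) = r^3 - 31r - 30 = (r - 6)(r + 1)(r + 5).
All 3 eigenvalues are distinct, so M is diagonalizable.

Yes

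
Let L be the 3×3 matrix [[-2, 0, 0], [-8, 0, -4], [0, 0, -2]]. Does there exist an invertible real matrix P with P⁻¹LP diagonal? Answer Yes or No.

Characteristic polynomial: p(λ) = λ^3 + 4λ^2 + 4λ = λ(λ + 2)^2.
λ = -2 has algebraic multiplicity 2; rank(L + 2I) = 1, so geometric multiplicity = 2.
Every eigenvalue has geometric = algebraic multiplicity, so L is diagonalizable.

Yes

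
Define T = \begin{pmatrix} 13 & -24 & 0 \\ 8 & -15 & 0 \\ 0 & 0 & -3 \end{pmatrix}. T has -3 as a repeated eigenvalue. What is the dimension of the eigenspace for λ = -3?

2

T + 3I = [[16, -24, 0], [8, -12, 0], [0, 0, 0]].
This matrix has rank 1, so its null space has dimension 3 − 1 = 2.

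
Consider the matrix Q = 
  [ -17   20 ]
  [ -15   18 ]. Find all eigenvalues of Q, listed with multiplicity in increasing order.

-2, 3

Characteristic polynomial: p(μ) = μ^2 - μ - 6 = (μ - 3)(μ + 2).
Roots (with multiplicity): -2, 3.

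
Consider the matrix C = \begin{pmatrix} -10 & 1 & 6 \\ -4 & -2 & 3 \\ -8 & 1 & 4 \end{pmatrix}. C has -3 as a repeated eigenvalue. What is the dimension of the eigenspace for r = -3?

C + 3I = [[-7, 1, 6], [-4, 1, 3], [-8, 1, 7]].
This matrix has rank 2, so its null space has dimension 3 − 2 = 1.

1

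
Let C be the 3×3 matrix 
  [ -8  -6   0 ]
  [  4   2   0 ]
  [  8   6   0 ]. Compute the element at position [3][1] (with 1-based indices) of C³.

176

Characteristic polynomial: s^3 + 6s^2 + 8s = s(s + 2)(s + 4), so the eigenvalues are -4, -2, 0.
s=-4: eigenvector (3, -2, -3).
s=-2: eigenvector (-1, 1, 1).
s=0: eigenvector (0, 0, 1).
P = [[3, -1, 0], [-2, 1, 0], [-3, 1, 1]], D = diag(-4, -2, 0), P⁻¹ = [[1, 1, 0], [2, 3, 0], [1, 0, 1]].
C³ = P·diag(-64, -8, 0)·P⁻¹ = [[-176, -168, 0], [112, 104, 0], [176, 168, 0]].
The requested entry is 176.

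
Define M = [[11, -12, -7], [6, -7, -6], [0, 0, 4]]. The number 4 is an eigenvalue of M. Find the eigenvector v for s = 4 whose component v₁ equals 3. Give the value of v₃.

3

M − 4I = [[7, -12, -7], [6, -11, -6], [0, 0, 0]].
Solving (M − 4I)v = 0 gives the eigenspace spanned by (3, 0, 3).
With v₁ = 3, v = (3, 0, 3), so v₃ = 3.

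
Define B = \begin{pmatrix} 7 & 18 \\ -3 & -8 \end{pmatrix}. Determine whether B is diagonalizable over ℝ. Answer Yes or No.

Characteristic polynomial: p(r) = r^2 + r - 2 = (r - 1)(r + 2).
All 2 eigenvalues are distinct, so B is diagonalizable.

Yes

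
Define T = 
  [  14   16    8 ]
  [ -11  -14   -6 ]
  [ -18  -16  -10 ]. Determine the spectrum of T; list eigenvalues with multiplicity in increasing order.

-6, -2, -2

Characteristic polynomial: p(r) = r^3 + 10r^2 + 28r + 24 = (r + 2)^2(r + 6).
Roots (with multiplicity): -6, -2, -2.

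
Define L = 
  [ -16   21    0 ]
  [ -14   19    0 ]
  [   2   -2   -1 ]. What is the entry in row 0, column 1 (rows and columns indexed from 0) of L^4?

1827

Characteristic polynomial: r^3 - 2r^2 - 13r - 10 = (r - 5)(r + 1)(r + 2), so the eigenvalues are -2, -1, 5.
r=-2: eigenvector (3, 2, -2).
r=5: eigenvector (1, 1, 0).
r=-1: eigenvector (0, 0, 1).
P = [[3, 1, 0], [2, 1, 0], [-2, 0, 1]], D = diag(-2, 5, -1), P⁻¹ = [[1, -1, 0], [-2, 3, 0], [2, -2, 1]].
L⁴ = P·diag(16, 625, 1)·P⁻¹ = [[-1202, 1827, 0], [-1218, 1843, 0], [-30, 30, 1]].
The requested entry is 1827.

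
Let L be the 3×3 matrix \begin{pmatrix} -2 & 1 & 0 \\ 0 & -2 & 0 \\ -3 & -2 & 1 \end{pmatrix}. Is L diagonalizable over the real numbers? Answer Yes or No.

Characteristic polynomial: p(λ) = λ^3 + 3λ^2 - 4 = (λ - 1)(λ + 2)^2.
λ = -2 has algebraic multiplicity 2; rank(L + 2I) = 2, so geometric multiplicity = 1.
Geometric multiplicity < algebraic multiplicity, so L is not diagonalizable.

No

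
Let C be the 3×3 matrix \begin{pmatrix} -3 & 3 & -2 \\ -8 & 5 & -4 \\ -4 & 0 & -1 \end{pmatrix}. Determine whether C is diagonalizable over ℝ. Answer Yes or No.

No

Characteristic polynomial: p(λ) = λ^3 - λ^2 - λ + 1 = (λ - 1)^2(λ + 1).
λ = 1 has algebraic multiplicity 2; rank(C − 1I) = 2, so geometric multiplicity = 1.
Geometric multiplicity < algebraic multiplicity, so C is not diagonalizable.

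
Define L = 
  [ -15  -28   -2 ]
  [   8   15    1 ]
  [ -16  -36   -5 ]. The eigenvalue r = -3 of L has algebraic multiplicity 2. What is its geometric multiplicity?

L + 3I = [[-12, -28, -2], [8, 18, 1], [-16, -36, -2]].
This matrix has rank 2, so its null space has dimension 3 − 2 = 1.

1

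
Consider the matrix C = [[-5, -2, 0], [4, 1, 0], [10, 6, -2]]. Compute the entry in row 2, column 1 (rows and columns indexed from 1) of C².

-16

Characteristic polynomial: s^3 + 6s^2 + 11s + 6 = (s + 1)(s + 2)(s + 3), so the eigenvalues are -3, -2, -1.
s=-1: eigenvector (1, -2, -2).
s=-2: eigenvector (0, 0, 1).
s=-3: eigenvector (1, -1, -4).
P = [[1, 0, 1], [-2, 0, -1], [-2, 1, -4]], D = diag(-1, -2, -3), P⁻¹ = [[-1, -1, 0], [6, 2, 1], [2, 1, 0]].
C² = P·diag(1, 4, 9)·P⁻¹ = [[17, 8, 0], [-16, -7, 0], [-46, -26, 4]].
The requested entry is -16.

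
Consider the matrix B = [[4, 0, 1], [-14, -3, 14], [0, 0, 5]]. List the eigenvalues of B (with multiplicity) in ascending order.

-3, 4, 5

Characteristic polynomial: p(t) = t^3 - 6t^2 - 7t + 60 = (t - 5)(t - 4)(t + 3).
Roots (with multiplicity): -3, 4, 5.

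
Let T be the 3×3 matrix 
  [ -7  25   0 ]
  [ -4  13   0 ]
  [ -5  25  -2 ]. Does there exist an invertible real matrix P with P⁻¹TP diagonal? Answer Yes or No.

No

Characteristic polynomial: p(λ) = λ^3 - 4λ^2 - 3λ + 18 = (λ - 3)^2(λ + 2).
λ = 3 has algebraic multiplicity 2; rank(T − 3I) = 2, so geometric multiplicity = 1.
Geometric multiplicity < algebraic multiplicity, so T is not diagonalizable.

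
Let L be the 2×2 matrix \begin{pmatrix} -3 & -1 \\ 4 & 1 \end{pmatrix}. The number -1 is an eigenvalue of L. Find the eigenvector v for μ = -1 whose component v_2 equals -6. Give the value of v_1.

3

L + 1I = [[-2, -1], [4, 2]].
Solving (L + 1I)v = 0 gives the eigenspace spanned by (3, -6).
With v_2 = -6, v = (3, -6), so v_1 = 3.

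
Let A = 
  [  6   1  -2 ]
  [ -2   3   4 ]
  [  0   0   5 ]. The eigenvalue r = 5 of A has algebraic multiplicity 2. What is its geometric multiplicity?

2

A − 5I = [[1, 1, -2], [-2, -2, 4], [0, 0, 0]].
This matrix has rank 1, so its null space has dimension 3 − 1 = 2.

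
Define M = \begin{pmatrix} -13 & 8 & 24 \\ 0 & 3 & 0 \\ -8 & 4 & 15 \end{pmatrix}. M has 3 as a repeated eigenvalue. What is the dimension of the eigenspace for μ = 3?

2

M − 3I = [[-16, 8, 24], [0, 0, 0], [-8, 4, 12]].
This matrix has rank 1, so its null space has dimension 3 − 1 = 2.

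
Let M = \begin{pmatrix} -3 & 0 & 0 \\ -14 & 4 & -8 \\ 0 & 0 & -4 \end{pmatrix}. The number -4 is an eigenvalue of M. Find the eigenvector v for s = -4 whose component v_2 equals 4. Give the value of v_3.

4

M + 4I = [[1, 0, 0], [-14, 8, -8], [0, 0, 0]].
Solving (M + 4I)v = 0 gives the eigenspace spanned by (0, 4, 4).
With v_2 = 4, v = (0, 4, 4), so v_3 = 4.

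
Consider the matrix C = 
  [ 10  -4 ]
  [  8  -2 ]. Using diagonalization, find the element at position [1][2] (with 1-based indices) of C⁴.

Characteristic polynomial: λ^2 - 8λ + 12 = (λ - 6)(λ - 2), so the eigenvalues are 2, 6.
λ=2: eigenvector (1, 2).
λ=6: eigenvector (-1, -1).
P = [[1, -1], [2, -1]], D = diag(2, 6), P⁻¹ = [[-1, 1], [-2, 1]].
C⁴ = P·diag(16, 1296)·P⁻¹ = [[2576, -1280], [2560, -1264]].
The requested entry is -1280.

-1280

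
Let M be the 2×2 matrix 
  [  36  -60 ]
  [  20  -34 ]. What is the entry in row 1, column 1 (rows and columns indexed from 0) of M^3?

-904

Characteristic polynomial: λ^2 - 2λ - 24 = (λ - 6)(λ + 4), so the eigenvalues are -4, 6.
λ=-4: eigenvector (-3, -2).
λ=6: eigenvector (2, 1).
P = [[-3, 2], [-2, 1]], D = diag(-4, 6), P⁻¹ = [[1, -2], [2, -3]].
M³ = P·diag(-64, 216)·P⁻¹ = [[1056, -1680], [560, -904]].
The requested entry is -904.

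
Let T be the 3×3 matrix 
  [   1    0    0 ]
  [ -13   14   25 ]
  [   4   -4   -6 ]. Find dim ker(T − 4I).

1

T − 4I = [[-3, 0, 0], [-13, 10, 25], [4, -4, -10]].
This matrix has rank 2, so its null space has dimension 3 − 2 = 1.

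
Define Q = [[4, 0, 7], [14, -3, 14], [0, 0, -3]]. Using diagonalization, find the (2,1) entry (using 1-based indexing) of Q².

14

Characteristic polynomial: s^3 + 2s^2 - 15s - 36 = (s - 4)(s + 3)^2, so the eigenvalues are -3, -3, 4.
s=4: eigenvector (1, 2, 0).
s=-3: eigenvector (0, 1, 0).
s=-3: eigenvector (-1, -2, 1).
P = [[1, 0, -1], [2, 1, -2], [0, 0, 1]], D = diag(4, -3, -3), P⁻¹ = [[1, 0, 1], [-2, 1, 0], [0, 0, 1]].
Q² = P·diag(16, 9, 9)·P⁻¹ = [[16, 0, 7], [14, 9, 14], [0, 0, 9]].
The requested entry is 14.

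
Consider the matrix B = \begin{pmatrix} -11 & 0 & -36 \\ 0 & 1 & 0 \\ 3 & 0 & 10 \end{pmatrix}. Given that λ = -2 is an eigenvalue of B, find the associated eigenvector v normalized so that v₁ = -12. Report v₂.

B + 2I = [[-9, 0, -36], [0, 3, 0], [3, 0, 12]].
Solving (B + 2I)v = 0 gives the eigenspace spanned by (-12, 0, 3).
With v₁ = -12, v = (-12, 0, 3), so v₂ = 0.

0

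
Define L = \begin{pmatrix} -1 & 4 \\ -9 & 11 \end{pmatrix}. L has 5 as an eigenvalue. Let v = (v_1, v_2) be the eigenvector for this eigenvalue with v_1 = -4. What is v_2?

L − 5I = [[-6, 4], [-9, 6]].
Solving (L − 5I)v = 0 gives the eigenspace spanned by (-4, -6).
With v_1 = -4, v = (-4, -6), so v_2 = -6.

-6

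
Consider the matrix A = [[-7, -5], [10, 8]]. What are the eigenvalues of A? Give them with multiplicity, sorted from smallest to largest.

Characteristic polynomial: p(μ) = μ^2 - μ - 6 = (μ - 3)(μ + 2).
Roots (with multiplicity): -2, 3.

-2, 3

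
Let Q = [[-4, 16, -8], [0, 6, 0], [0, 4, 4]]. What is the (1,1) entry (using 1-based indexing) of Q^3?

Characteristic polynomial: μ^3 - 6μ^2 - 16μ + 96 = (μ - 6)(μ - 4)(μ + 4), so the eigenvalues are -4, 4, 6.
μ=6: eigenvector (0, 1, 2).
μ=4: eigenvector (1, 0, -1).
μ=-4: eigenvector (1, 0, 0).
P = [[0, 1, 1], [1, 0, 0], [2, -1, 0]], D = diag(6, 4, -4), P⁻¹ = [[0, 1, 0], [0, 2, -1], [1, -2, 1]].
Q³ = P·diag(216, 64, -64)·P⁻¹ = [[-64, 256, -128], [0, 216, 0], [0, 304, 64]].
The requested entry is -64.

-64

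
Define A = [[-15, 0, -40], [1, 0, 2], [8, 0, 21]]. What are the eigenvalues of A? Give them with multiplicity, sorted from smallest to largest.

0, 1, 5

Characteristic polynomial: p(t) = t^3 - 6t^2 + 5t = t(t - 5)(t - 1).
Roots (with multiplicity): 0, 1, 5.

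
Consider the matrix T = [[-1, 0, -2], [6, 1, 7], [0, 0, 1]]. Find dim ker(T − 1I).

1

T − 1I = [[-2, 0, -2], [6, 0, 7], [0, 0, 0]].
This matrix has rank 2, so its null space has dimension 3 − 2 = 1.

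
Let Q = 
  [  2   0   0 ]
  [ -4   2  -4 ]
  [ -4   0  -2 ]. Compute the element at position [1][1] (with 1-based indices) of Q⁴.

Characteristic polynomial: t^3 - 2t^2 - 4t + 8 = (t - 2)^2(t + 2), so the eigenvalues are -2, 2, 2.
t=-2: eigenvector (0, 1, 1).
t=2: eigenvector (0, 1, 0).
t=2: eigenvector (1, -2, -1).
P = [[0, 0, 1], [1, 1, -2], [1, 0, -1]], D = diag(-2, 2, 2), P⁻¹ = [[1, 0, 1], [1, 1, -1], [1, 0, 0]].
Q⁴ = P·diag(16, 16, 16)·P⁻¹ = [[16, 0, 0], [0, 16, 0], [0, 0, 16]].
The requested entry is 16.

16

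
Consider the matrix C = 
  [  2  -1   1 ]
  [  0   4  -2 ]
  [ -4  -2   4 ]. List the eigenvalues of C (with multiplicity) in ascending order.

2, 4, 4

Characteristic polynomial: p(s) = s^3 - 10s^2 + 32s - 32 = (s - 4)^2(s - 2).
Roots (with multiplicity): 2, 4, 4.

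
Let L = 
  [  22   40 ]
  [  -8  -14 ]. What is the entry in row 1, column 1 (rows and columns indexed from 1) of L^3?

Characteristic polynomial: μ^2 - 8μ + 12 = (μ - 6)(μ - 2), so the eigenvalues are 2, 6.
μ=2: eigenvector (-2, 1).
μ=6: eigenvector (5, -2).
P = [[-2, 5], [1, -2]], D = diag(2, 6), P⁻¹ = [[2, 5], [1, 2]].
L³ = P·diag(8, 216)·P⁻¹ = [[1048, 2080], [-416, -824]].
The requested entry is 1048.

1048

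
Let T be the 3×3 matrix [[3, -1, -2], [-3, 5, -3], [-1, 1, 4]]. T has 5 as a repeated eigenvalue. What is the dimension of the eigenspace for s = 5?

T − 5I = [[-2, -1, -2], [-3, 0, -3], [-1, 1, -1]].
This matrix has rank 2, so its null space has dimension 3 − 2 = 1.

1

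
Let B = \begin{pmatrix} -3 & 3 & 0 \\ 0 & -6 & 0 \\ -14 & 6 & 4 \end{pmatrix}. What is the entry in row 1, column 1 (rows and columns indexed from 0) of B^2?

36

Characteristic polynomial: r^3 + 5r^2 - 18r - 72 = (r - 4)(r + 3)(r + 6), so the eigenvalues are -6, -3, 4.
r=-3: eigenvector (1, 0, 2).
r=-6: eigenvector (-1, 1, -2).
r=4: eigenvector (0, 0, 1).
P = [[1, -1, 0], [0, 1, 0], [2, -2, 1]], D = diag(-3, -6, 4), P⁻¹ = [[1, 1, 0], [0, 1, 0], [-2, 0, 1]].
B² = P·diag(9, 36, 16)·P⁻¹ = [[9, -27, 0], [0, 36, 0], [-14, -54, 16]].
The requested entry is 36.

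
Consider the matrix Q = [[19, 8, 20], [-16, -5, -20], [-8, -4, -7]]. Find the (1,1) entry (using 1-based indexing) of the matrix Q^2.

Characteristic polynomial: μ^3 - 7μ^2 + 15μ - 9 = (μ - 3)^2(μ - 1), so the eigenvalues are 1, 3, 3.
μ=3: eigenvector (4, -3, -2).
μ=3: eigenvector (1, -2, 0).
μ=1: eigenvector (-2, 2, 1).
P = [[4, 1, -2], [-3, -2, 2], [-2, 0, 1]], D = diag(3, 3, 1), P⁻¹ = [[2, 1, 2], [1, 0, 2], [4, 2, 5]].
Q² = P·diag(9, 9, 1)·P⁻¹ = [[73, 32, 80], [-64, -23, -80], [-32, -16, -31]].
The requested entry is 73.

73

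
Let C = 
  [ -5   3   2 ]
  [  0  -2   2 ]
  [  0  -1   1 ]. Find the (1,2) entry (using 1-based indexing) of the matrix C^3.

123

Characteristic polynomial: t^3 + 6t^2 + 5t = t(t + 1)(t + 5), so the eigenvalues are -5, -1, 0.
t=-5: eigenvector (1, 0, 0).
t=0: eigenvector (1, 1, 1).
t=-1: eigenvector (-2, -2, -1).
P = [[1, 1, -2], [0, 1, -2], [0, 1, -1]], D = diag(-5, 0, -1), P⁻¹ = [[1, -1, 0], [0, -1, 2], [0, -1, 1]].
C³ = P·diag(-125, 0, -1)·P⁻¹ = [[-125, 123, 2], [0, -2, 2], [0, -1, 1]].
The requested entry is 123.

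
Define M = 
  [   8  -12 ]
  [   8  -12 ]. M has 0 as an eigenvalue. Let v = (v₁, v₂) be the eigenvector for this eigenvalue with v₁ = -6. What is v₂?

M = [[8, -12], [8, -12]].
Solving (M)v = 0 gives the eigenspace spanned by (-6, -4).
With v₁ = -6, v = (-6, -4), so v₂ = -4.

-4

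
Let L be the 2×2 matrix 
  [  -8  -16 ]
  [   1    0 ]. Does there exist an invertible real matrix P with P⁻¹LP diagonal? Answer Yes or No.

Characteristic polynomial: p(λ) = λ^2 + 8λ + 16 = (λ + 4)^2.
λ = -4 has algebraic multiplicity 2; rank(L + 4I) = 1, so geometric multiplicity = 1.
Geometric multiplicity < algebraic multiplicity, so L is not diagonalizable.

No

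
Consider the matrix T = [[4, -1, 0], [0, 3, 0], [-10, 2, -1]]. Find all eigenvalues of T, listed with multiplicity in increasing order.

Characteristic polynomial: p(s) = s^3 - 6s^2 + 5s + 12 = (s - 4)(s - 3)(s + 1).
Roots (with multiplicity): -1, 3, 4.

-1, 3, 4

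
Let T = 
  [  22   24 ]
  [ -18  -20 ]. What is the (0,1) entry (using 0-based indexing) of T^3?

Characteristic polynomial: λ^2 - 2λ - 8 = (λ - 4)(λ + 2), so the eigenvalues are -2, 4.
λ=-2: eigenvector (-1, 1).
λ=4: eigenvector (4, -3).
P = [[-1, 4], [1, -3]], D = diag(-2, 4), P⁻¹ = [[3, 4], [1, 1]].
T³ = P·diag(-8, 64)·P⁻¹ = [[280, 288], [-216, -224]].
The requested entry is 288.

288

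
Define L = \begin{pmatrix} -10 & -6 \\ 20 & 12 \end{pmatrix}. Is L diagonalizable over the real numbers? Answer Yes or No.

Yes

Characteristic polynomial: p(μ) = μ^2 - 2μ = μ(μ - 2).
All 2 eigenvalues are distinct, so L is diagonalizable.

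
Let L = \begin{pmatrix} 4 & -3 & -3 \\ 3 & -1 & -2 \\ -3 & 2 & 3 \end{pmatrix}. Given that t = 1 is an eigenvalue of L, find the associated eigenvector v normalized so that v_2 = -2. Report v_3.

2

L − 1I = [[3, -3, -3], [3, -2, -2], [-3, 2, 2]].
Solving (L − 1I)v = 0 gives the eigenspace spanned by (0, -2, 2).
With v_2 = -2, v = (0, -2, 2), so v_3 = 2.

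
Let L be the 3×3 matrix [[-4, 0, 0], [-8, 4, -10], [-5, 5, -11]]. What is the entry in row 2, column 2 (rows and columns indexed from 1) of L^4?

-1294

Characteristic polynomial: r^3 + 11r^2 + 34r + 24 = (r + 1)(r + 4)(r + 6), so the eigenvalues are -6, -4, -1.
r=-4: eigenvector (1, 1, 0).
r=-6: eigenvector (0, -1, -1).
r=-1: eigenvector (0, 2, 1).
P = [[1, 0, 0], [1, -1, 2], [0, -1, 1]], D = diag(-4, -6, -1), P⁻¹ = [[1, 0, 0], [-1, 1, -2], [-1, 1, -1]].
L⁴ = P·diag(256, 1296, 1)·P⁻¹ = [[256, 0, 0], [1550, -1294, 2590], [1295, -1295, 2591]].
The requested entry is -1294.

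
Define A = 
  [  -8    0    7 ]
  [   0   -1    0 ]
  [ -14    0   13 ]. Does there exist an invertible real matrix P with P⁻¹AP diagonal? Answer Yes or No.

Yes

Characteristic polynomial: p(t) = t^3 - 4t^2 - 11t - 6 = (t - 6)(t + 1)^2.
t = -1 has algebraic multiplicity 2; rank(A + 1I) = 1, so geometric multiplicity = 2.
Every eigenvalue has geometric = algebraic multiplicity, so A is diagonalizable.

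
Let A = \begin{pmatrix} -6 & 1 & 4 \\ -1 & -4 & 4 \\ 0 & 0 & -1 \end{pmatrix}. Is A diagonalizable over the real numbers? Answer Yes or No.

Characteristic polynomial: p(λ) = λ^3 + 11λ^2 + 35λ + 25 = (λ + 1)(λ + 5)^2.
λ = -5 has algebraic multiplicity 2; rank(A + 5I) = 2, so geometric multiplicity = 1.
Geometric multiplicity < algebraic multiplicity, so A is not diagonalizable.

No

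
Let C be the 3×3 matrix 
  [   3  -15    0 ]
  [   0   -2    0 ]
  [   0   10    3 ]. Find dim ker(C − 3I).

2

C − 3I = [[0, -15, 0], [0, -5, 0], [0, 10, 0]].
This matrix has rank 1, so its null space has dimension 3 − 1 = 2.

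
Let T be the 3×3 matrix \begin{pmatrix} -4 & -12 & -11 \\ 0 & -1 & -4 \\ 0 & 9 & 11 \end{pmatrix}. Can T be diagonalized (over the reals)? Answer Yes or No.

Characteristic polynomial: p(λ) = λ^3 - 6λ^2 - 15λ + 100 = (λ - 5)^2(λ + 4).
λ = 5 has algebraic multiplicity 2; rank(T − 5I) = 2, so geometric multiplicity = 1.
Geometric multiplicity < algebraic multiplicity, so T is not diagonalizable.

No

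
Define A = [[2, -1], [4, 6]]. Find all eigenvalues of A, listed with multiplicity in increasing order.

Characteristic polynomial: p(μ) = μ^2 - 8μ + 16 = (μ - 4)^2.
Roots (with multiplicity): 4, 4.

4, 4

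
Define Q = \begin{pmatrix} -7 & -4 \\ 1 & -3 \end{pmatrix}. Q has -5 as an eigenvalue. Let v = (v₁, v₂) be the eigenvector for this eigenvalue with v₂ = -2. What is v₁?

Q + 5I = [[-2, -4], [1, 2]].
Solving (Q + 5I)v = 0 gives the eigenspace spanned by (4, -2).
With v₂ = -2, v = (4, -2), so v₁ = 4.

4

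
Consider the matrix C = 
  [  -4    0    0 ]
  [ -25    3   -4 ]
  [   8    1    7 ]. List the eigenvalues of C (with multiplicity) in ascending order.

Characteristic polynomial: p(μ) = μ^3 - 6μ^2 - 15μ + 100 = (μ - 5)^2(μ + 4).
Roots (with multiplicity): -4, 5, 5.

-4, 5, 5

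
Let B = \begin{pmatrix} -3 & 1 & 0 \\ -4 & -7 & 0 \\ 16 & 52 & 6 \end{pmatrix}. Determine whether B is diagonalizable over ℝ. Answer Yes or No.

Characteristic polynomial: p(μ) = μ^3 + 4μ^2 - 35μ - 150 = (μ - 6)(μ + 5)^2.
μ = -5 has algebraic multiplicity 2; rank(B + 5I) = 2, so geometric multiplicity = 1.
Geometric multiplicity < algebraic multiplicity, so B is not diagonalizable.

No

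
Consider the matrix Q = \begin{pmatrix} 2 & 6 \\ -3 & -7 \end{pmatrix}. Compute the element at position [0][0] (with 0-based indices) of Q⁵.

Characteristic polynomial: μ^2 + 5μ + 4 = (μ + 1)(μ + 4), so the eigenvalues are -4, -1.
μ=-4: eigenvector (-1, 1).
μ=-1: eigenvector (-2, 1).
P = [[-1, -2], [1, 1]], D = diag(-4, -1), P⁻¹ = [[1, 2], [-1, -1]].
Q⁵ = P·diag(-1024, -1)·P⁻¹ = [[1022, 2046], [-1023, -2047]].
The requested entry is 1022.

1022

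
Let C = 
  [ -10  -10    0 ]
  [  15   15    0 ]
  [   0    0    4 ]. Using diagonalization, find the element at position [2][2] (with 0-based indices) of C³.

64

Characteristic polynomial: r^3 - 9r^2 + 20r = r(r - 5)(r - 4), so the eigenvalues are 0, 4, 5.
r=0: eigenvector (-1, 1, 0).
r=4: eigenvector (0, 0, 1).
r=5: eigenvector (2, -3, 0).
P = [[-1, 0, 2], [1, 0, -3], [0, 1, 0]], D = diag(0, 4, 5), P⁻¹ = [[-3, -2, 0], [0, 0, 1], [-1, -1, 0]].
C³ = P·diag(0, 64, 125)·P⁻¹ = [[-250, -250, 0], [375, 375, 0], [0, 0, 64]].
The requested entry is 64.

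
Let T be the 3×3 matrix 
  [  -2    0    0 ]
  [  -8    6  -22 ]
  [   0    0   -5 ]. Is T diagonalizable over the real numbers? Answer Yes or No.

Yes

Characteristic polynomial: p(μ) = μ^3 + μ^2 - 32μ - 60 = (μ - 6)(μ + 2)(μ + 5).
All 3 eigenvalues are distinct, so T is diagonalizable.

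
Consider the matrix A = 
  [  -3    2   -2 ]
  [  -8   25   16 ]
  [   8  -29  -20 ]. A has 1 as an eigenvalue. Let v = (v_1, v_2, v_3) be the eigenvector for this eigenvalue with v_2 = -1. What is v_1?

-1

A − 1I = [[-4, 2, -2], [-8, 24, 16], [8, -29, -21]].
Solving (A − 1I)v = 0 gives the eigenspace spanned by (-1, -1, 1).
With v_2 = -1, v = (-1, -1, 1), so v_1 = -1.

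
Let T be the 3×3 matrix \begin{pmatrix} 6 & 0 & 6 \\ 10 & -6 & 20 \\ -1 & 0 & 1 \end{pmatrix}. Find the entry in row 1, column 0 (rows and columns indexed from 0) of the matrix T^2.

Characteristic polynomial: r^3 - r^2 - 30r + 72 = (r - 4)(r - 3)(r + 6), so the eigenvalues are -6, 3, 4.
r=4: eigenvector (3, 1, -1).
r=-6: eigenvector (0, 1, 0).
r=3: eigenvector (-2, 0, 1).
P = [[3, 0, -2], [1, 1, 0], [-1, 0, 1]], D = diag(4, -6, 3), P⁻¹ = [[1, 0, 2], [-1, 1, -2], [1, 0, 3]].
T² = P·diag(16, 36, 9)·P⁻¹ = [[30, 0, 42], [-20, 36, -40], [-7, 0, -5]].
The requested entry is -20.

-20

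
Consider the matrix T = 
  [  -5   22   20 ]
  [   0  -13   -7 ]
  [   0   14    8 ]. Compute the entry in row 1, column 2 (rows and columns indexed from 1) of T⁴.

-4556

Characteristic polynomial: λ^3 + 10λ^2 + 19λ - 30 = (λ - 1)(λ + 5)(λ + 6), so the eigenvalues are -6, -5, 1.
λ=-5: eigenvector (1, 0, 0).
λ=-6: eigenvector (2, -1, 1).
λ=1: eigenvector (3, -1, 2).
P = [[1, 2, 3], [0, -1, -1], [0, 1, 2]], D = diag(-5, -6, 1), P⁻¹ = [[1, 1, -1], [0, -2, -1], [0, 1, 1]].
T⁴ = P·diag(625, 1296, 1)·P⁻¹ = [[625, -4556, -3214], [0, 2591, 1295], [0, -2590, -1294]].
The requested entry is -4556.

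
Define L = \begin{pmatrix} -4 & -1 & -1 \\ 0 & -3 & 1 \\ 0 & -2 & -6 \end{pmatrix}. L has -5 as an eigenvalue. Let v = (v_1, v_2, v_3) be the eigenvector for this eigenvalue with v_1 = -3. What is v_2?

3

L + 5I = [[1, -1, -1], [0, 2, 1], [0, -2, -1]].
Solving (L + 5I)v = 0 gives the eigenspace spanned by (-3, 3, -6).
With v_1 = -3, v = (-3, 3, -6), so v_2 = 3.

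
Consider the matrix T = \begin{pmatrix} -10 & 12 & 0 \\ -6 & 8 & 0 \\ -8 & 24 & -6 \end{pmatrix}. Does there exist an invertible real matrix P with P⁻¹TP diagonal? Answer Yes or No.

Characteristic polynomial: p(μ) = μ^3 + 8μ^2 + 4μ - 48 = (μ - 2)(μ + 4)(μ + 6).
All 3 eigenvalues are distinct, so T is diagonalizable.

Yes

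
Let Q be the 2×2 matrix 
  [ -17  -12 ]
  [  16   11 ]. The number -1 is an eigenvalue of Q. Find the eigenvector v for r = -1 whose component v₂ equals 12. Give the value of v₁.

Q + 1I = [[-16, -12], [16, 12]].
Solving (Q + 1I)v = 0 gives the eigenspace spanned by (-9, 12).
With v₂ = 12, v = (-9, 12), so v₁ = -9.

-9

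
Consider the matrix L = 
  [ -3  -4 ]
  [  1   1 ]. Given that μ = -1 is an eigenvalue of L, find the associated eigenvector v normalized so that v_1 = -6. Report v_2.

L + 1I = [[-2, -4], [1, 2]].
Solving (L + 1I)v = 0 gives the eigenspace spanned by (-6, 3).
With v_1 = -6, v = (-6, 3), so v_2 = 3.

3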